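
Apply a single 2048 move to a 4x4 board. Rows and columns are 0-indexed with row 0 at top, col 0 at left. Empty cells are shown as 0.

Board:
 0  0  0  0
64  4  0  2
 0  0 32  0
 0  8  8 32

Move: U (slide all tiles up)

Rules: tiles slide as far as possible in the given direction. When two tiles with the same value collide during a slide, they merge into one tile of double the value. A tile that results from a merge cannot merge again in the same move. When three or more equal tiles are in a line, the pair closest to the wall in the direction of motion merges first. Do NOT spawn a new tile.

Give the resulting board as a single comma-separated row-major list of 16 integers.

Answer: 64, 4, 32, 2, 0, 8, 8, 32, 0, 0, 0, 0, 0, 0, 0, 0

Derivation:
Slide up:
col 0: [0, 64, 0, 0] -> [64, 0, 0, 0]
col 1: [0, 4, 0, 8] -> [4, 8, 0, 0]
col 2: [0, 0, 32, 8] -> [32, 8, 0, 0]
col 3: [0, 2, 0, 32] -> [2, 32, 0, 0]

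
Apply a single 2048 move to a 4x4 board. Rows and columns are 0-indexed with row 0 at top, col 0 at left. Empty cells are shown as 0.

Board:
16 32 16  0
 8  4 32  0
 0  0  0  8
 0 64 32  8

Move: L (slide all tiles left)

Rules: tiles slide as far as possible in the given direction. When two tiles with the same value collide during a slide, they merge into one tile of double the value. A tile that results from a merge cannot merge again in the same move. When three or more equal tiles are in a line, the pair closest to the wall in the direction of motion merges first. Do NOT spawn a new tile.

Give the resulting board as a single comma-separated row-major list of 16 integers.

Answer: 16, 32, 16, 0, 8, 4, 32, 0, 8, 0, 0, 0, 64, 32, 8, 0

Derivation:
Slide left:
row 0: [16, 32, 16, 0] -> [16, 32, 16, 0]
row 1: [8, 4, 32, 0] -> [8, 4, 32, 0]
row 2: [0, 0, 0, 8] -> [8, 0, 0, 0]
row 3: [0, 64, 32, 8] -> [64, 32, 8, 0]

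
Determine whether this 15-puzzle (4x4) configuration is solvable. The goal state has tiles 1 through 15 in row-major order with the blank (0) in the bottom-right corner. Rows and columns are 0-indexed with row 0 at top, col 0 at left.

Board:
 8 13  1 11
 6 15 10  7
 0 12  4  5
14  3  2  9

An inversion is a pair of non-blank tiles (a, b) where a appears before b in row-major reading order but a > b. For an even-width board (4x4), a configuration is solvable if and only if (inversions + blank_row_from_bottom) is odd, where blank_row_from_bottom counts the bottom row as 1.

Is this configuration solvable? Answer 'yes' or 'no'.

Inversions: 62
Blank is in row 2 (0-indexed from top), which is row 2 counting from the bottom (bottom = 1).
62 + 2 = 64, which is even, so the puzzle is not solvable.

Answer: no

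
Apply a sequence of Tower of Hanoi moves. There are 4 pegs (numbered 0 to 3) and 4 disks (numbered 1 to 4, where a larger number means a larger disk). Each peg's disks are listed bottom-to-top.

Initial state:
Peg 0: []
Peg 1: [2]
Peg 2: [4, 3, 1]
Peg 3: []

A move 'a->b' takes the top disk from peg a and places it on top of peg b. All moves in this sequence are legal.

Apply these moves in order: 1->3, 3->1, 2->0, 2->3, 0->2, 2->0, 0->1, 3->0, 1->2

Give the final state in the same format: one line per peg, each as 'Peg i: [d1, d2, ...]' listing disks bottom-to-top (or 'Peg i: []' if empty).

Answer: Peg 0: [3]
Peg 1: [2]
Peg 2: [4, 1]
Peg 3: []

Derivation:
After move 1 (1->3):
Peg 0: []
Peg 1: []
Peg 2: [4, 3, 1]
Peg 3: [2]

After move 2 (3->1):
Peg 0: []
Peg 1: [2]
Peg 2: [4, 3, 1]
Peg 3: []

After move 3 (2->0):
Peg 0: [1]
Peg 1: [2]
Peg 2: [4, 3]
Peg 3: []

After move 4 (2->3):
Peg 0: [1]
Peg 1: [2]
Peg 2: [4]
Peg 3: [3]

After move 5 (0->2):
Peg 0: []
Peg 1: [2]
Peg 2: [4, 1]
Peg 3: [3]

After move 6 (2->0):
Peg 0: [1]
Peg 1: [2]
Peg 2: [4]
Peg 3: [3]

After move 7 (0->1):
Peg 0: []
Peg 1: [2, 1]
Peg 2: [4]
Peg 3: [3]

After move 8 (3->0):
Peg 0: [3]
Peg 1: [2, 1]
Peg 2: [4]
Peg 3: []

After move 9 (1->2):
Peg 0: [3]
Peg 1: [2]
Peg 2: [4, 1]
Peg 3: []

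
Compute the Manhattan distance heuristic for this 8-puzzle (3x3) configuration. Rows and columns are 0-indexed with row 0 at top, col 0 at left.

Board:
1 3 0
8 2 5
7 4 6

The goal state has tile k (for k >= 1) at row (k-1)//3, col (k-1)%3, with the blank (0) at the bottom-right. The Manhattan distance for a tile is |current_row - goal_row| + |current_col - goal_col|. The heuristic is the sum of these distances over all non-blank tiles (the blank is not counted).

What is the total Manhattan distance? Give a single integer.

Answer: 8

Derivation:
Tile 1: (0,0)->(0,0) = 0
Tile 3: (0,1)->(0,2) = 1
Tile 8: (1,0)->(2,1) = 2
Tile 2: (1,1)->(0,1) = 1
Tile 5: (1,2)->(1,1) = 1
Tile 7: (2,0)->(2,0) = 0
Tile 4: (2,1)->(1,0) = 2
Tile 6: (2,2)->(1,2) = 1
Sum: 0 + 1 + 2 + 1 + 1 + 0 + 2 + 1 = 8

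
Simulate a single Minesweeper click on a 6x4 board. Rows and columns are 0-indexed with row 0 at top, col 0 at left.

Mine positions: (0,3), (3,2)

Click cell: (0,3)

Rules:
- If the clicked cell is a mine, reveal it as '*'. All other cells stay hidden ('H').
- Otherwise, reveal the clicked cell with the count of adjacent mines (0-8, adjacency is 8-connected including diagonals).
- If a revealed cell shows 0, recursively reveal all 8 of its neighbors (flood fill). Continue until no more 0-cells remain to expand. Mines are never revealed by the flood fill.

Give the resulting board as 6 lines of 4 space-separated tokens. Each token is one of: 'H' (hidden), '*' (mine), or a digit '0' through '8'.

H H H *
H H H H
H H H H
H H H H
H H H H
H H H H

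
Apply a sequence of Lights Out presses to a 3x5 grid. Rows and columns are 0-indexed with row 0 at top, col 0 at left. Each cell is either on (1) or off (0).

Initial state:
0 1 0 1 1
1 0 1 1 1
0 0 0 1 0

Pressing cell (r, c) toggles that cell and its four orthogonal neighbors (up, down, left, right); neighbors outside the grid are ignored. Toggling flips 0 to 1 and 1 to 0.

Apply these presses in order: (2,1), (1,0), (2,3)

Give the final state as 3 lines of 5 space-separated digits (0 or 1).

Answer: 1 1 0 1 1
0 0 1 0 1
0 1 0 0 1

Derivation:
After press 1 at (2,1):
0 1 0 1 1
1 1 1 1 1
1 1 1 1 0

After press 2 at (1,0):
1 1 0 1 1
0 0 1 1 1
0 1 1 1 0

After press 3 at (2,3):
1 1 0 1 1
0 0 1 0 1
0 1 0 0 1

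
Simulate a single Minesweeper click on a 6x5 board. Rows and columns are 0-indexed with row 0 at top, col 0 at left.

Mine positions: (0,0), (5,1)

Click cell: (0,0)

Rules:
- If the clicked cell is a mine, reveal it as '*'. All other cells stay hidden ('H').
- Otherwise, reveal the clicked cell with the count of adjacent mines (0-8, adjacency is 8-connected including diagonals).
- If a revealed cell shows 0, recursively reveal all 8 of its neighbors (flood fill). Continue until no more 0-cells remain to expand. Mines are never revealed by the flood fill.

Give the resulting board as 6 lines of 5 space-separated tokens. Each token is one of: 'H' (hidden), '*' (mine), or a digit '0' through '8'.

* H H H H
H H H H H
H H H H H
H H H H H
H H H H H
H H H H H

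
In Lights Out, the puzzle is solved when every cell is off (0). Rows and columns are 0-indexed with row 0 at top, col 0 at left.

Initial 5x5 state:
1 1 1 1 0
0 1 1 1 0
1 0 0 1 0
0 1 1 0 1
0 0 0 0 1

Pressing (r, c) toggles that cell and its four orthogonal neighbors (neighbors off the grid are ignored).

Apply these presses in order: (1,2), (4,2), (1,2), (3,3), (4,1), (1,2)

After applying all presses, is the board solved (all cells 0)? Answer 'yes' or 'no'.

After press 1 at (1,2):
1 1 0 1 0
0 0 0 0 0
1 0 1 1 0
0 1 1 0 1
0 0 0 0 1

After press 2 at (4,2):
1 1 0 1 0
0 0 0 0 0
1 0 1 1 0
0 1 0 0 1
0 1 1 1 1

After press 3 at (1,2):
1 1 1 1 0
0 1 1 1 0
1 0 0 1 0
0 1 0 0 1
0 1 1 1 1

After press 4 at (3,3):
1 1 1 1 0
0 1 1 1 0
1 0 0 0 0
0 1 1 1 0
0 1 1 0 1

After press 5 at (4,1):
1 1 1 1 0
0 1 1 1 0
1 0 0 0 0
0 0 1 1 0
1 0 0 0 1

After press 6 at (1,2):
1 1 0 1 0
0 0 0 0 0
1 0 1 0 0
0 0 1 1 0
1 0 0 0 1

Lights still on: 9

Answer: no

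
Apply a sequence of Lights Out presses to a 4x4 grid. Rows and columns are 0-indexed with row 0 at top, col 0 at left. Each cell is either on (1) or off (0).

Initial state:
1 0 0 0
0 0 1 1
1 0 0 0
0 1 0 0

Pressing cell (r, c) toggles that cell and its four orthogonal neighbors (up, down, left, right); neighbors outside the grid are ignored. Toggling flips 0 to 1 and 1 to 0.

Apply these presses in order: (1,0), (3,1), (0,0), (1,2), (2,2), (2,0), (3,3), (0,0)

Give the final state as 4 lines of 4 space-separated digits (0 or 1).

After press 1 at (1,0):
0 0 0 0
1 1 1 1
0 0 0 0
0 1 0 0

After press 2 at (3,1):
0 0 0 0
1 1 1 1
0 1 0 0
1 0 1 0

After press 3 at (0,0):
1 1 0 0
0 1 1 1
0 1 0 0
1 0 1 0

After press 4 at (1,2):
1 1 1 0
0 0 0 0
0 1 1 0
1 0 1 0

After press 5 at (2,2):
1 1 1 0
0 0 1 0
0 0 0 1
1 0 0 0

After press 6 at (2,0):
1 1 1 0
1 0 1 0
1 1 0 1
0 0 0 0

After press 7 at (3,3):
1 1 1 0
1 0 1 0
1 1 0 0
0 0 1 1

After press 8 at (0,0):
0 0 1 0
0 0 1 0
1 1 0 0
0 0 1 1

Answer: 0 0 1 0
0 0 1 0
1 1 0 0
0 0 1 1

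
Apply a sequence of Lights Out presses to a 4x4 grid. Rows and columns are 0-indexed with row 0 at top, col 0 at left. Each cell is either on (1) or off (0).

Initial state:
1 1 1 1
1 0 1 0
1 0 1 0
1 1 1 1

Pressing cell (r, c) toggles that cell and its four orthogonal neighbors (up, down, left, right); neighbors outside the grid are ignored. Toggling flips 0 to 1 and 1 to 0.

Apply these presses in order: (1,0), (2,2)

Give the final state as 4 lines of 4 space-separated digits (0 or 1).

After press 1 at (1,0):
0 1 1 1
0 1 1 0
0 0 1 0
1 1 1 1

After press 2 at (2,2):
0 1 1 1
0 1 0 0
0 1 0 1
1 1 0 1

Answer: 0 1 1 1
0 1 0 0
0 1 0 1
1 1 0 1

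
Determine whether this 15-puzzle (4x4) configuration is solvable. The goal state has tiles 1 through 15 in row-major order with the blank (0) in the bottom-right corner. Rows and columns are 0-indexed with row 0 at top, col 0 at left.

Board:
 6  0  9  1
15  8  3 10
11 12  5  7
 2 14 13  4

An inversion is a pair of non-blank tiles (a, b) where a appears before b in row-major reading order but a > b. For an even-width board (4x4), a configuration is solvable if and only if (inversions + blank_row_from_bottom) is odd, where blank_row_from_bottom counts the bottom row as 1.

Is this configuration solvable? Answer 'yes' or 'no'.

Answer: no

Derivation:
Inversions: 48
Blank is in row 0 (0-indexed from top), which is row 4 counting from the bottom (bottom = 1).
48 + 4 = 52, which is even, so the puzzle is not solvable.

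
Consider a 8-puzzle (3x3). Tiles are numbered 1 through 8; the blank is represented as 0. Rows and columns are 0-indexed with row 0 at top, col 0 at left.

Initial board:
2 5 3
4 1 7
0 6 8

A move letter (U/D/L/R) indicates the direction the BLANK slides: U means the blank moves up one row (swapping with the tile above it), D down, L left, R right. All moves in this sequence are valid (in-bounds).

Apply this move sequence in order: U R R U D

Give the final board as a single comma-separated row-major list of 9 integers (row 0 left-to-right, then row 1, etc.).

Answer: 2, 5, 3, 1, 7, 0, 4, 6, 8

Derivation:
After move 1 (U):
2 5 3
0 1 7
4 6 8

After move 2 (R):
2 5 3
1 0 7
4 6 8

After move 3 (R):
2 5 3
1 7 0
4 6 8

After move 4 (U):
2 5 0
1 7 3
4 6 8

After move 5 (D):
2 5 3
1 7 0
4 6 8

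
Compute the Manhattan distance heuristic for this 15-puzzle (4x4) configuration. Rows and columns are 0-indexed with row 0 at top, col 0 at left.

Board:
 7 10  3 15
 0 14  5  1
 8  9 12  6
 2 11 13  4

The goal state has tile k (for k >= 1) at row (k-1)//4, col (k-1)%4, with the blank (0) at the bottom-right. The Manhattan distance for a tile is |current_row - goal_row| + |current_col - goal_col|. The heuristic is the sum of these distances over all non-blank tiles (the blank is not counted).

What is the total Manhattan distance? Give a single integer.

Tile 7: at (0,0), goal (1,2), distance |0-1|+|0-2| = 3
Tile 10: at (0,1), goal (2,1), distance |0-2|+|1-1| = 2
Tile 3: at (0,2), goal (0,2), distance |0-0|+|2-2| = 0
Tile 15: at (0,3), goal (3,2), distance |0-3|+|3-2| = 4
Tile 14: at (1,1), goal (3,1), distance |1-3|+|1-1| = 2
Tile 5: at (1,2), goal (1,0), distance |1-1|+|2-0| = 2
Tile 1: at (1,3), goal (0,0), distance |1-0|+|3-0| = 4
Tile 8: at (2,0), goal (1,3), distance |2-1|+|0-3| = 4
Tile 9: at (2,1), goal (2,0), distance |2-2|+|1-0| = 1
Tile 12: at (2,2), goal (2,3), distance |2-2|+|2-3| = 1
Tile 6: at (2,3), goal (1,1), distance |2-1|+|3-1| = 3
Tile 2: at (3,0), goal (0,1), distance |3-0|+|0-1| = 4
Tile 11: at (3,1), goal (2,2), distance |3-2|+|1-2| = 2
Tile 13: at (3,2), goal (3,0), distance |3-3|+|2-0| = 2
Tile 4: at (3,3), goal (0,3), distance |3-0|+|3-3| = 3
Sum: 3 + 2 + 0 + 4 + 2 + 2 + 4 + 4 + 1 + 1 + 3 + 4 + 2 + 2 + 3 = 37

Answer: 37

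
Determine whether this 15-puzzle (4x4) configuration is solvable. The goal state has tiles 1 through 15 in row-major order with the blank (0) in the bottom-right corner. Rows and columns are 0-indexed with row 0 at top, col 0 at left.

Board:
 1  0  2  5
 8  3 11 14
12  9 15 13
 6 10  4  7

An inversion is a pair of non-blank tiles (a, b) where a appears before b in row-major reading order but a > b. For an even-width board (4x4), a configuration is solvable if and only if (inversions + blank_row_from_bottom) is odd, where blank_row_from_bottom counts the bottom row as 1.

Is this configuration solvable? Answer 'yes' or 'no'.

Inversions: 38
Blank is in row 0 (0-indexed from top), which is row 4 counting from the bottom (bottom = 1).
38 + 4 = 42, which is even, so the puzzle is not solvable.

Answer: no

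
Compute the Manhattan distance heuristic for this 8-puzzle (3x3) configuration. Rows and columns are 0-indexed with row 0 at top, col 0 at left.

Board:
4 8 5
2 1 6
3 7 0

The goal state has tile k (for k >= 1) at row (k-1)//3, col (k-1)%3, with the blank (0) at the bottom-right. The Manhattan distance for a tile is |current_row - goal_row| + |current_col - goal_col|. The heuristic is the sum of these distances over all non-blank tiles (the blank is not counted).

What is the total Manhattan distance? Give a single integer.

Answer: 14

Derivation:
Tile 4: at (0,0), goal (1,0), distance |0-1|+|0-0| = 1
Tile 8: at (0,1), goal (2,1), distance |0-2|+|1-1| = 2
Tile 5: at (0,2), goal (1,1), distance |0-1|+|2-1| = 2
Tile 2: at (1,0), goal (0,1), distance |1-0|+|0-1| = 2
Tile 1: at (1,1), goal (0,0), distance |1-0|+|1-0| = 2
Tile 6: at (1,2), goal (1,2), distance |1-1|+|2-2| = 0
Tile 3: at (2,0), goal (0,2), distance |2-0|+|0-2| = 4
Tile 7: at (2,1), goal (2,0), distance |2-2|+|1-0| = 1
Sum: 1 + 2 + 2 + 2 + 2 + 0 + 4 + 1 = 14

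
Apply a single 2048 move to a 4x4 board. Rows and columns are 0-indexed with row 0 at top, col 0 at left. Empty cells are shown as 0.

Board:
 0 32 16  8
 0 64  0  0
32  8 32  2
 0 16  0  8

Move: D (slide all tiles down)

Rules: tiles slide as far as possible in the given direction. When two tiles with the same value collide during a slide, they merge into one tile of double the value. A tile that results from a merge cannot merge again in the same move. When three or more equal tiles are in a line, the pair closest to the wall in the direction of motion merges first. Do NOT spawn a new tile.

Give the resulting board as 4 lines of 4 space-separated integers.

Answer:  0 32  0  0
 0 64  0  8
 0  8 16  2
32 16 32  8

Derivation:
Slide down:
col 0: [0, 0, 32, 0] -> [0, 0, 0, 32]
col 1: [32, 64, 8, 16] -> [32, 64, 8, 16]
col 2: [16, 0, 32, 0] -> [0, 0, 16, 32]
col 3: [8, 0, 2, 8] -> [0, 8, 2, 8]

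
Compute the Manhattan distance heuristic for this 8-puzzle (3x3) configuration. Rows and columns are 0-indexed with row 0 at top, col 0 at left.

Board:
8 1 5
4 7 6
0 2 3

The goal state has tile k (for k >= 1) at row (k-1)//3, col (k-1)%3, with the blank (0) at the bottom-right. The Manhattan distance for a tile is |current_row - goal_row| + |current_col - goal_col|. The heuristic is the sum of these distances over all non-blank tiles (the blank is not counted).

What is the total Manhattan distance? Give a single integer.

Tile 8: at (0,0), goal (2,1), distance |0-2|+|0-1| = 3
Tile 1: at (0,1), goal (0,0), distance |0-0|+|1-0| = 1
Tile 5: at (0,2), goal (1,1), distance |0-1|+|2-1| = 2
Tile 4: at (1,0), goal (1,0), distance |1-1|+|0-0| = 0
Tile 7: at (1,1), goal (2,0), distance |1-2|+|1-0| = 2
Tile 6: at (1,2), goal (1,2), distance |1-1|+|2-2| = 0
Tile 2: at (2,1), goal (0,1), distance |2-0|+|1-1| = 2
Tile 3: at (2,2), goal (0,2), distance |2-0|+|2-2| = 2
Sum: 3 + 1 + 2 + 0 + 2 + 0 + 2 + 2 = 12

Answer: 12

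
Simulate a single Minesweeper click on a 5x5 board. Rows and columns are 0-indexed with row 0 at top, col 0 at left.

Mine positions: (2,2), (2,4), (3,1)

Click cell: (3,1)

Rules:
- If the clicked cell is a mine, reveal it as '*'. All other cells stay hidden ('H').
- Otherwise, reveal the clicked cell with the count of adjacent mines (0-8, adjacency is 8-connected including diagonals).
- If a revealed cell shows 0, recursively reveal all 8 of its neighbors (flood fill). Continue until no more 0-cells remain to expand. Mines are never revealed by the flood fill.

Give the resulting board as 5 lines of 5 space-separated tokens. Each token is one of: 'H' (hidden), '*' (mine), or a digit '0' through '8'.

H H H H H
H H H H H
H H H H H
H * H H H
H H H H H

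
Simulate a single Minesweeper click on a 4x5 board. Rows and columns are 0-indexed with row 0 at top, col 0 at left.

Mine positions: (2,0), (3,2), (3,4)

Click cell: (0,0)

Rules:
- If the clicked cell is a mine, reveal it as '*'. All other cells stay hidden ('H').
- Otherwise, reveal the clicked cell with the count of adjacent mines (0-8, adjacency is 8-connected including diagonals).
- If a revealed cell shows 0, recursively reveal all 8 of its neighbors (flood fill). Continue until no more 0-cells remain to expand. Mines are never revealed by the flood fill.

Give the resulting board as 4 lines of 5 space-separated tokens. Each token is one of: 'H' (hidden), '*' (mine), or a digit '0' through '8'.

0 0 0 0 0
1 1 0 0 0
H 2 1 2 1
H H H H H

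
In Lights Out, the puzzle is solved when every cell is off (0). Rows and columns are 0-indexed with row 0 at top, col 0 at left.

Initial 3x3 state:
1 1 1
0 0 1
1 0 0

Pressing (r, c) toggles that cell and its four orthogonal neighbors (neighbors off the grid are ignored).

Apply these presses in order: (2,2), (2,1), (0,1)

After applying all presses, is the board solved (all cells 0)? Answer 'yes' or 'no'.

After press 1 at (2,2):
1 1 1
0 0 0
1 1 1

After press 2 at (2,1):
1 1 1
0 1 0
0 0 0

After press 3 at (0,1):
0 0 0
0 0 0
0 0 0

Lights still on: 0

Answer: yes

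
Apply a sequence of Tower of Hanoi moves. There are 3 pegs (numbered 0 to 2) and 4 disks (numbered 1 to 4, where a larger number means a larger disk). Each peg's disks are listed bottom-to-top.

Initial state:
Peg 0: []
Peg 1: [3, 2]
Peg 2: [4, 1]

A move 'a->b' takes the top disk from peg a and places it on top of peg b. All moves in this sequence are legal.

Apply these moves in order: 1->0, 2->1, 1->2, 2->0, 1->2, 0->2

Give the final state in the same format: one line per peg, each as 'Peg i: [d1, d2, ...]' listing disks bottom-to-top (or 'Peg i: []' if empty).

Answer: Peg 0: [2]
Peg 1: []
Peg 2: [4, 3, 1]

Derivation:
After move 1 (1->0):
Peg 0: [2]
Peg 1: [3]
Peg 2: [4, 1]

After move 2 (2->1):
Peg 0: [2]
Peg 1: [3, 1]
Peg 2: [4]

After move 3 (1->2):
Peg 0: [2]
Peg 1: [3]
Peg 2: [4, 1]

After move 4 (2->0):
Peg 0: [2, 1]
Peg 1: [3]
Peg 2: [4]

After move 5 (1->2):
Peg 0: [2, 1]
Peg 1: []
Peg 2: [4, 3]

After move 6 (0->2):
Peg 0: [2]
Peg 1: []
Peg 2: [4, 3, 1]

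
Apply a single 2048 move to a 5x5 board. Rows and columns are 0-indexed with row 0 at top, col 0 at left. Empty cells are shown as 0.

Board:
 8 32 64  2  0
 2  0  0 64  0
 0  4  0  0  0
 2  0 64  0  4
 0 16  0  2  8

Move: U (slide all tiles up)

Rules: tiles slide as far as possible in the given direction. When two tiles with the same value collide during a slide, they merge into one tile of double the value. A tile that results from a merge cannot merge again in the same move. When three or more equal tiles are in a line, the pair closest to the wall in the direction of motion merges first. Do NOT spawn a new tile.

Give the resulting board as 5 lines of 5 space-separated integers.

Answer:   8  32 128   2   4
  4   4   0  64   8
  0  16   0   2   0
  0   0   0   0   0
  0   0   0   0   0

Derivation:
Slide up:
col 0: [8, 2, 0, 2, 0] -> [8, 4, 0, 0, 0]
col 1: [32, 0, 4, 0, 16] -> [32, 4, 16, 0, 0]
col 2: [64, 0, 0, 64, 0] -> [128, 0, 0, 0, 0]
col 3: [2, 64, 0, 0, 2] -> [2, 64, 2, 0, 0]
col 4: [0, 0, 0, 4, 8] -> [4, 8, 0, 0, 0]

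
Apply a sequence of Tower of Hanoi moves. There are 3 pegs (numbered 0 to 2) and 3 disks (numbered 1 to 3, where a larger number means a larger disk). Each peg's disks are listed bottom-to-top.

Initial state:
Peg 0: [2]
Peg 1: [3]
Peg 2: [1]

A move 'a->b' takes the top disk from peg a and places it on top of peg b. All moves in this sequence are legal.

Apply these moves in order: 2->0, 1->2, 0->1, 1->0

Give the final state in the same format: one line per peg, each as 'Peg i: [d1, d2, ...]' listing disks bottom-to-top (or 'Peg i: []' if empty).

After move 1 (2->0):
Peg 0: [2, 1]
Peg 1: [3]
Peg 2: []

After move 2 (1->2):
Peg 0: [2, 1]
Peg 1: []
Peg 2: [3]

After move 3 (0->1):
Peg 0: [2]
Peg 1: [1]
Peg 2: [3]

After move 4 (1->0):
Peg 0: [2, 1]
Peg 1: []
Peg 2: [3]

Answer: Peg 0: [2, 1]
Peg 1: []
Peg 2: [3]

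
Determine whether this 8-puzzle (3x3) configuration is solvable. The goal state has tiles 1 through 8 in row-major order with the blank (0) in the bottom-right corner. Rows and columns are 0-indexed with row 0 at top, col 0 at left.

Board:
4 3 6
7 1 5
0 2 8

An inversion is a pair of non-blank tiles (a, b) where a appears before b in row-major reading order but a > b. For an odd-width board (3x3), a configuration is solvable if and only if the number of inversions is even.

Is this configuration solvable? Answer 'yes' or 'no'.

Inversions (pairs i<j in row-major order where tile[i] > tile[j] > 0): 12
12 is even, so the puzzle is solvable.

Answer: yes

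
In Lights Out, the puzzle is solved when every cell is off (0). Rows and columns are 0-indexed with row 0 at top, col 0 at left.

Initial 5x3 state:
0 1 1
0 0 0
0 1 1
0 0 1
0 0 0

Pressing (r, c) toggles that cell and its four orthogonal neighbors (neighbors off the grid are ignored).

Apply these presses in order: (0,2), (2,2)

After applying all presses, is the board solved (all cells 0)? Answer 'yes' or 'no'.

After press 1 at (0,2):
0 0 0
0 0 1
0 1 1
0 0 1
0 0 0

After press 2 at (2,2):
0 0 0
0 0 0
0 0 0
0 0 0
0 0 0

Lights still on: 0

Answer: yes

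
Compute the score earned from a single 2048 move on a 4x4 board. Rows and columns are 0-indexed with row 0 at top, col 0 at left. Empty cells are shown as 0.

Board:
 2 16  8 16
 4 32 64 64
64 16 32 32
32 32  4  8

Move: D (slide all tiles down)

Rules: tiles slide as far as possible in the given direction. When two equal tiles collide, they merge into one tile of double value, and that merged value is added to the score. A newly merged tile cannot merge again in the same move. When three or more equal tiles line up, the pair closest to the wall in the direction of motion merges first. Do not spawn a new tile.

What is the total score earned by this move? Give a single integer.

Answer: 0

Derivation:
Slide down:
col 0: [2, 4, 64, 32] -> [2, 4, 64, 32]  score +0 (running 0)
col 1: [16, 32, 16, 32] -> [16, 32, 16, 32]  score +0 (running 0)
col 2: [8, 64, 32, 4] -> [8, 64, 32, 4]  score +0 (running 0)
col 3: [16, 64, 32, 8] -> [16, 64, 32, 8]  score +0 (running 0)
Board after move:
 2 16  8 16
 4 32 64 64
64 16 32 32
32 32  4  8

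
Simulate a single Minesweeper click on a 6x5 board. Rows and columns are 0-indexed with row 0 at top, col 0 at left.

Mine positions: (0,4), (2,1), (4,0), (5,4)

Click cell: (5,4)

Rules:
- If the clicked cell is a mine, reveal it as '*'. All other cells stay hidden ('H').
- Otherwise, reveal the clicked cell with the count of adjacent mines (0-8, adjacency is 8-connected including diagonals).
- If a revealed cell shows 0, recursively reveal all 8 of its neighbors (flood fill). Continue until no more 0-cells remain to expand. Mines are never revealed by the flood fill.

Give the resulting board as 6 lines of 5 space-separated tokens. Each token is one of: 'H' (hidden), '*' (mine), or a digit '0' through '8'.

H H H H H
H H H H H
H H H H H
H H H H H
H H H H H
H H H H *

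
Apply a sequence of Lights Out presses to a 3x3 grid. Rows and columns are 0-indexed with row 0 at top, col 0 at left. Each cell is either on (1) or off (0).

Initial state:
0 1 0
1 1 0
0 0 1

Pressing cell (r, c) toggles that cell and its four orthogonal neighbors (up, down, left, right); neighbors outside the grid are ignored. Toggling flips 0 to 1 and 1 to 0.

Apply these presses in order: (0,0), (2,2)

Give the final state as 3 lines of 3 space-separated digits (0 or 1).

Answer: 1 0 0
0 1 1
0 1 0

Derivation:
After press 1 at (0,0):
1 0 0
0 1 0
0 0 1

After press 2 at (2,2):
1 0 0
0 1 1
0 1 0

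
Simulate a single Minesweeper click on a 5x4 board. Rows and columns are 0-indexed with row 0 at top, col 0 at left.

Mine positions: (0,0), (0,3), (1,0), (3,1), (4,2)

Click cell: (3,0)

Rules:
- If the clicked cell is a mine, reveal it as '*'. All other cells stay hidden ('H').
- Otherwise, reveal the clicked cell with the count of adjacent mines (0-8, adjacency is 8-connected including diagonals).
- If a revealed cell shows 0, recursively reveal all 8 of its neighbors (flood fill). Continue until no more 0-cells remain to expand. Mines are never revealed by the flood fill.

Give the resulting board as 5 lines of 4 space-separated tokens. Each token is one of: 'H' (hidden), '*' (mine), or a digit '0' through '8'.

H H H H
H H H H
H H H H
1 H H H
H H H H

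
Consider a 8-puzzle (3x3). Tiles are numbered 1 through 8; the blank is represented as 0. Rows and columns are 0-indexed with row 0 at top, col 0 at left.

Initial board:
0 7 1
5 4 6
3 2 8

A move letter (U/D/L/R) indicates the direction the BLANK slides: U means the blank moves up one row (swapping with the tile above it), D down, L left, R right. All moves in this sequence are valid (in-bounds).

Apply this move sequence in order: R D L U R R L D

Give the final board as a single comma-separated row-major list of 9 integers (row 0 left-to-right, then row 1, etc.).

After move 1 (R):
7 0 1
5 4 6
3 2 8

After move 2 (D):
7 4 1
5 0 6
3 2 8

After move 3 (L):
7 4 1
0 5 6
3 2 8

After move 4 (U):
0 4 1
7 5 6
3 2 8

After move 5 (R):
4 0 1
7 5 6
3 2 8

After move 6 (R):
4 1 0
7 5 6
3 2 8

After move 7 (L):
4 0 1
7 5 6
3 2 8

After move 8 (D):
4 5 1
7 0 6
3 2 8

Answer: 4, 5, 1, 7, 0, 6, 3, 2, 8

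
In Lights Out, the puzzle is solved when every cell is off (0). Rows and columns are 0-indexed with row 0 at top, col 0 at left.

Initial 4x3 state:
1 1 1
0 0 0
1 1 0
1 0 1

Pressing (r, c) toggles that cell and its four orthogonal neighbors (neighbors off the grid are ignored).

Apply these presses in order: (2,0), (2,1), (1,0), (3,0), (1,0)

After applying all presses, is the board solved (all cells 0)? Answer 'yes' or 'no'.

After press 1 at (2,0):
1 1 1
1 0 0
0 0 0
0 0 1

After press 2 at (2,1):
1 1 1
1 1 0
1 1 1
0 1 1

After press 3 at (1,0):
0 1 1
0 0 0
0 1 1
0 1 1

After press 4 at (3,0):
0 1 1
0 0 0
1 1 1
1 0 1

After press 5 at (1,0):
1 1 1
1 1 0
0 1 1
1 0 1

Lights still on: 9

Answer: no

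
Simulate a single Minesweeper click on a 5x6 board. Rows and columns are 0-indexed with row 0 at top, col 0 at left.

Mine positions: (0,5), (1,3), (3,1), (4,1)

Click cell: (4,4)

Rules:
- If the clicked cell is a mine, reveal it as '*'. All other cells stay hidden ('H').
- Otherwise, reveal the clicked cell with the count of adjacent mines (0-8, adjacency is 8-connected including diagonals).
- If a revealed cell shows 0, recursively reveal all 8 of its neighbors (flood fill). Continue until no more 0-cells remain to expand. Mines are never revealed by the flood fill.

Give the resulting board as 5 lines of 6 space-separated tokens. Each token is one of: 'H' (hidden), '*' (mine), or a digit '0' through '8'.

H H H H H H
H H H H 2 1
H H 2 1 1 0
H H 2 0 0 0
H H 2 0 0 0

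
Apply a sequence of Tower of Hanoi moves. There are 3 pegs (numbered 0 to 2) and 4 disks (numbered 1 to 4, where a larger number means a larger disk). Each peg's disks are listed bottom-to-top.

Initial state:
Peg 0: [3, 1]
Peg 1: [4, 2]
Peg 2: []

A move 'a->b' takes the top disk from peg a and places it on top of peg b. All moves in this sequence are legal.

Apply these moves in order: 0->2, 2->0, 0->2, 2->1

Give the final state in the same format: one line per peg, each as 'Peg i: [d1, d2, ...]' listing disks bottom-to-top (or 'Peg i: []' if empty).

After move 1 (0->2):
Peg 0: [3]
Peg 1: [4, 2]
Peg 2: [1]

After move 2 (2->0):
Peg 0: [3, 1]
Peg 1: [4, 2]
Peg 2: []

After move 3 (0->2):
Peg 0: [3]
Peg 1: [4, 2]
Peg 2: [1]

After move 4 (2->1):
Peg 0: [3]
Peg 1: [4, 2, 1]
Peg 2: []

Answer: Peg 0: [3]
Peg 1: [4, 2, 1]
Peg 2: []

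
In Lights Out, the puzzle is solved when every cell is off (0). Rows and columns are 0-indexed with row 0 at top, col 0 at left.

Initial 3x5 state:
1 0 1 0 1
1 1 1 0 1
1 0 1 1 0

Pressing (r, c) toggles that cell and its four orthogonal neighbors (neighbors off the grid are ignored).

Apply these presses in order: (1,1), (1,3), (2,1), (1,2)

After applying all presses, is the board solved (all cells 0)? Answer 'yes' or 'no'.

After press 1 at (1,1):
1 1 1 0 1
0 0 0 0 1
1 1 1 1 0

After press 2 at (1,3):
1 1 1 1 1
0 0 1 1 0
1 1 1 0 0

After press 3 at (2,1):
1 1 1 1 1
0 1 1 1 0
0 0 0 0 0

After press 4 at (1,2):
1 1 0 1 1
0 0 0 0 0
0 0 1 0 0

Lights still on: 5

Answer: no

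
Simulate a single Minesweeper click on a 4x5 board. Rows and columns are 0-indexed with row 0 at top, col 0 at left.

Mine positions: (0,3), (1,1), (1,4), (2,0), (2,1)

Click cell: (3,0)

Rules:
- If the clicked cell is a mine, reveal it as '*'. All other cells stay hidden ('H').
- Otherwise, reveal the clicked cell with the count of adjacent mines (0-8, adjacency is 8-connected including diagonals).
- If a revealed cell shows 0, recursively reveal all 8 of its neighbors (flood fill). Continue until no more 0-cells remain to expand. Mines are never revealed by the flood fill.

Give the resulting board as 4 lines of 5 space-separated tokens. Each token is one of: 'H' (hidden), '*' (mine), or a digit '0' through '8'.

H H H H H
H H H H H
H H H H H
2 H H H H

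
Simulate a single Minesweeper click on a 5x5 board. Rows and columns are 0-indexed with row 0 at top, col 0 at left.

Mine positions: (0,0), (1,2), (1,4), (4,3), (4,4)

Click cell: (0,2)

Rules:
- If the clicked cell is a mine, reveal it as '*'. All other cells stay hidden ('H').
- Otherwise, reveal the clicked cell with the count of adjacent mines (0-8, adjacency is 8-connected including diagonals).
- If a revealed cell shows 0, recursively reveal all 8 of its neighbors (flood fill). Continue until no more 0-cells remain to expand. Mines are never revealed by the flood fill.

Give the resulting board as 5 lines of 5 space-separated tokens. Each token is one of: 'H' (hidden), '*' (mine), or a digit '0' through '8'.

H H 1 H H
H H H H H
H H H H H
H H H H H
H H H H H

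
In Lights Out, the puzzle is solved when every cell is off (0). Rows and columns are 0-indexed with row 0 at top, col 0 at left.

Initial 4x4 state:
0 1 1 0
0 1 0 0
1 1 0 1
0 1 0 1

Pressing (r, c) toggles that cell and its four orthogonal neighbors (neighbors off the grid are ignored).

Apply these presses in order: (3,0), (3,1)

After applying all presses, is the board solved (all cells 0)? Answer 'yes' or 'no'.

Answer: no

Derivation:
After press 1 at (3,0):
0 1 1 0
0 1 0 0
0 1 0 1
1 0 0 1

After press 2 at (3,1):
0 1 1 0
0 1 0 0
0 0 0 1
0 1 1 1

Lights still on: 7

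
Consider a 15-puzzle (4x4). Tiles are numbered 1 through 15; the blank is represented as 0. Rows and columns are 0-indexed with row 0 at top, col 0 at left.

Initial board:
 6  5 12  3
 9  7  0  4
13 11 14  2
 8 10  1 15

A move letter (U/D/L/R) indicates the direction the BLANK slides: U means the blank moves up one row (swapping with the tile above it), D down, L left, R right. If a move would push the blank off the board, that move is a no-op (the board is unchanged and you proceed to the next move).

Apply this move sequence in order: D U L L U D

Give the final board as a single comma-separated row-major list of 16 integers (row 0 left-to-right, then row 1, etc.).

Answer: 6, 5, 12, 3, 0, 9, 7, 4, 13, 11, 14, 2, 8, 10, 1, 15

Derivation:
After move 1 (D):
 6  5 12  3
 9  7 14  4
13 11  0  2
 8 10  1 15

After move 2 (U):
 6  5 12  3
 9  7  0  4
13 11 14  2
 8 10  1 15

After move 3 (L):
 6  5 12  3
 9  0  7  4
13 11 14  2
 8 10  1 15

After move 4 (L):
 6  5 12  3
 0  9  7  4
13 11 14  2
 8 10  1 15

After move 5 (U):
 0  5 12  3
 6  9  7  4
13 11 14  2
 8 10  1 15

After move 6 (D):
 6  5 12  3
 0  9  7  4
13 11 14  2
 8 10  1 15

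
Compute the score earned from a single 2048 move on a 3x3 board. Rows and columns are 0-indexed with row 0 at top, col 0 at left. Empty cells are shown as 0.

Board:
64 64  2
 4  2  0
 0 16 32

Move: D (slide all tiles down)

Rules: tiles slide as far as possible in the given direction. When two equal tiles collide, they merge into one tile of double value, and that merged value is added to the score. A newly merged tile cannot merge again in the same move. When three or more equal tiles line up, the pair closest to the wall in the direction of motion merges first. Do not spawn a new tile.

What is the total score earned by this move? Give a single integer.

Slide down:
col 0: [64, 4, 0] -> [0, 64, 4]  score +0 (running 0)
col 1: [64, 2, 16] -> [64, 2, 16]  score +0 (running 0)
col 2: [2, 0, 32] -> [0, 2, 32]  score +0 (running 0)
Board after move:
 0 64  0
64  2  2
 4 16 32

Answer: 0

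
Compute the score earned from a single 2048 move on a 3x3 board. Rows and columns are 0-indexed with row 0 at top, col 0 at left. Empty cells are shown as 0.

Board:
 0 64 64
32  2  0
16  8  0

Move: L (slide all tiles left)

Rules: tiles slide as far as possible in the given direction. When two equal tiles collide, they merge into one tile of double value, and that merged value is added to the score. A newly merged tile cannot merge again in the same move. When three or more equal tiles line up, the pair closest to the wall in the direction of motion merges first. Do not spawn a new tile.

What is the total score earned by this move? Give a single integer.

Answer: 128

Derivation:
Slide left:
row 0: [0, 64, 64] -> [128, 0, 0]  score +128 (running 128)
row 1: [32, 2, 0] -> [32, 2, 0]  score +0 (running 128)
row 2: [16, 8, 0] -> [16, 8, 0]  score +0 (running 128)
Board after move:
128   0   0
 32   2   0
 16   8   0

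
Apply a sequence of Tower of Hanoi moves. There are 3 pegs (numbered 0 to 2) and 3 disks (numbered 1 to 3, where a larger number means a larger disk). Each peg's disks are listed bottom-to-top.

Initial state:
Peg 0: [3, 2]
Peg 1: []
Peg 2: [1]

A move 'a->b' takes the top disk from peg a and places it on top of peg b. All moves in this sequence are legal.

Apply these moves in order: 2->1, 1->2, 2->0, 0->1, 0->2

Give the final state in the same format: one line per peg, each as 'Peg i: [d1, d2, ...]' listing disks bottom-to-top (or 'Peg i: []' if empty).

Answer: Peg 0: [3]
Peg 1: [1]
Peg 2: [2]

Derivation:
After move 1 (2->1):
Peg 0: [3, 2]
Peg 1: [1]
Peg 2: []

After move 2 (1->2):
Peg 0: [3, 2]
Peg 1: []
Peg 2: [1]

After move 3 (2->0):
Peg 0: [3, 2, 1]
Peg 1: []
Peg 2: []

After move 4 (0->1):
Peg 0: [3, 2]
Peg 1: [1]
Peg 2: []

After move 5 (0->2):
Peg 0: [3]
Peg 1: [1]
Peg 2: [2]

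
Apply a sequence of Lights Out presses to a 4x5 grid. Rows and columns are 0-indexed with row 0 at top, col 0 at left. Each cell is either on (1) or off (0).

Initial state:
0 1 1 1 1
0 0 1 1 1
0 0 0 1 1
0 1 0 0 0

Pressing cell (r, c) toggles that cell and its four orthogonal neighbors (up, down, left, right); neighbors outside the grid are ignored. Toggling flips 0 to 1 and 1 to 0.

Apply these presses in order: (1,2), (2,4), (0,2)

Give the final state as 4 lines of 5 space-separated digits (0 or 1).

Answer: 0 0 1 0 1
0 1 1 0 0
0 0 1 0 0
0 1 0 0 1

Derivation:
After press 1 at (1,2):
0 1 0 1 1
0 1 0 0 1
0 0 1 1 1
0 1 0 0 0

After press 2 at (2,4):
0 1 0 1 1
0 1 0 0 0
0 0 1 0 0
0 1 0 0 1

After press 3 at (0,2):
0 0 1 0 1
0 1 1 0 0
0 0 1 0 0
0 1 0 0 1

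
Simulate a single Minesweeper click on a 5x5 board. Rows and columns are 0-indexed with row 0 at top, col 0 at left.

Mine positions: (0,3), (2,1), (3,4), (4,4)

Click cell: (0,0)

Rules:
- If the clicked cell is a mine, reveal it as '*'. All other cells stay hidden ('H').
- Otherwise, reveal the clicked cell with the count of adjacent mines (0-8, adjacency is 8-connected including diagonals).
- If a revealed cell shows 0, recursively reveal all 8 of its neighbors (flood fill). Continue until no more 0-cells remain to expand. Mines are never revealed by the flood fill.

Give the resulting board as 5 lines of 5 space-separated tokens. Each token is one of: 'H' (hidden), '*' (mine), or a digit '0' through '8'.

0 0 1 H H
1 1 2 H H
H H H H H
H H H H H
H H H H H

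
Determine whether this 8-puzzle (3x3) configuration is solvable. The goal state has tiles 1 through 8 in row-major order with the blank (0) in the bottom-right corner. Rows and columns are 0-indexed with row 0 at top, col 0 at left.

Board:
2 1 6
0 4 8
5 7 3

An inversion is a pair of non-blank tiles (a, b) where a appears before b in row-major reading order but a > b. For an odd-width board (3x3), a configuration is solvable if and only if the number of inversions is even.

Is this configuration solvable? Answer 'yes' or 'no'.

Answer: yes

Derivation:
Inversions (pairs i<j in row-major order where tile[i] > tile[j] > 0): 10
10 is even, so the puzzle is solvable.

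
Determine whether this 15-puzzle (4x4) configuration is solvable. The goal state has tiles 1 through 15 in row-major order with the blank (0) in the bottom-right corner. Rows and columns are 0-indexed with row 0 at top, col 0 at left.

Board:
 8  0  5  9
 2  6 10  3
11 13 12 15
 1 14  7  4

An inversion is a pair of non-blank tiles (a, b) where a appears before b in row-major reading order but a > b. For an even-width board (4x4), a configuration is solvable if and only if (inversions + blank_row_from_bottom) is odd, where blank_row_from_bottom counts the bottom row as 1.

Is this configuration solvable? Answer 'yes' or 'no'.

Answer: yes

Derivation:
Inversions: 43
Blank is in row 0 (0-indexed from top), which is row 4 counting from the bottom (bottom = 1).
43 + 4 = 47, which is odd, so the puzzle is solvable.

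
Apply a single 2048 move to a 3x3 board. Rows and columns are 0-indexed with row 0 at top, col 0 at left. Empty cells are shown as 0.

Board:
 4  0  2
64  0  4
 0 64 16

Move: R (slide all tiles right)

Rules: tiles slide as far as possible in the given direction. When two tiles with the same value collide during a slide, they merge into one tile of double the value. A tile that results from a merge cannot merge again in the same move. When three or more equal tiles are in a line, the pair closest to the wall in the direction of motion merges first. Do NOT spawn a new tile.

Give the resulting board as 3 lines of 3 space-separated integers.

Answer:  0  4  2
 0 64  4
 0 64 16

Derivation:
Slide right:
row 0: [4, 0, 2] -> [0, 4, 2]
row 1: [64, 0, 4] -> [0, 64, 4]
row 2: [0, 64, 16] -> [0, 64, 16]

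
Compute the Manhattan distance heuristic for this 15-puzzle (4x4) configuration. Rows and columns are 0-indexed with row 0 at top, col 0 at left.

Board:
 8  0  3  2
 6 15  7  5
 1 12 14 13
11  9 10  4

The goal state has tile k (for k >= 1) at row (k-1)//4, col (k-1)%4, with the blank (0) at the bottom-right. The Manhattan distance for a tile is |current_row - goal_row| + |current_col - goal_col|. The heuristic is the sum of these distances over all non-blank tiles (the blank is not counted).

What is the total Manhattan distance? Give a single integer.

Tile 8: at (0,0), goal (1,3), distance |0-1|+|0-3| = 4
Tile 3: at (0,2), goal (0,2), distance |0-0|+|2-2| = 0
Tile 2: at (0,3), goal (0,1), distance |0-0|+|3-1| = 2
Tile 6: at (1,0), goal (1,1), distance |1-1|+|0-1| = 1
Tile 15: at (1,1), goal (3,2), distance |1-3|+|1-2| = 3
Tile 7: at (1,2), goal (1,2), distance |1-1|+|2-2| = 0
Tile 5: at (1,3), goal (1,0), distance |1-1|+|3-0| = 3
Tile 1: at (2,0), goal (0,0), distance |2-0|+|0-0| = 2
Tile 12: at (2,1), goal (2,3), distance |2-2|+|1-3| = 2
Tile 14: at (2,2), goal (3,1), distance |2-3|+|2-1| = 2
Tile 13: at (2,3), goal (3,0), distance |2-3|+|3-0| = 4
Tile 11: at (3,0), goal (2,2), distance |3-2|+|0-2| = 3
Tile 9: at (3,1), goal (2,0), distance |3-2|+|1-0| = 2
Tile 10: at (3,2), goal (2,1), distance |3-2|+|2-1| = 2
Tile 4: at (3,3), goal (0,3), distance |3-0|+|3-3| = 3
Sum: 4 + 0 + 2 + 1 + 3 + 0 + 3 + 2 + 2 + 2 + 4 + 3 + 2 + 2 + 3 = 33

Answer: 33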